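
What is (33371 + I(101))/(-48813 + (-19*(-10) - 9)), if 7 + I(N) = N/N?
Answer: -33365/48632 ≈ -0.68607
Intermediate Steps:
I(N) = -6 (I(N) = -7 + N/N = -7 + 1 = -6)
(33371 + I(101))/(-48813 + (-19*(-10) - 9)) = (33371 - 6)/(-48813 + (-19*(-10) - 9)) = 33365/(-48813 + (190 - 9)) = 33365/(-48813 + 181) = 33365/(-48632) = 33365*(-1/48632) = -33365/48632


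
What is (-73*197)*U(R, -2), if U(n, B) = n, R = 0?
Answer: 0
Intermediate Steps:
(-73*197)*U(R, -2) = -73*197*0 = -14381*0 = 0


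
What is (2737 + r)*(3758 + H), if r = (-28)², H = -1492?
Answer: 7978586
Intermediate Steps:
r = 784
(2737 + r)*(3758 + H) = (2737 + 784)*(3758 - 1492) = 3521*2266 = 7978586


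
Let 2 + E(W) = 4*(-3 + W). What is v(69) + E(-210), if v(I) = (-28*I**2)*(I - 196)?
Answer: 16929262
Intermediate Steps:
v(I) = -28*I**2*(-196 + I) (v(I) = (-28*I**2)*(-196 + I) = -28*I**2*(-196 + I))
E(W) = -14 + 4*W (E(W) = -2 + 4*(-3 + W) = -2 + (-12 + 4*W) = -14 + 4*W)
v(69) + E(-210) = 28*69**2*(196 - 1*69) + (-14 + 4*(-210)) = 28*4761*(196 - 69) + (-14 - 840) = 28*4761*127 - 854 = 16930116 - 854 = 16929262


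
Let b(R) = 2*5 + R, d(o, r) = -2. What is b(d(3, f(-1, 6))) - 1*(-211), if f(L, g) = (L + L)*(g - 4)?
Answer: 219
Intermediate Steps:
f(L, g) = 2*L*(-4 + g) (f(L, g) = (2*L)*(-4 + g) = 2*L*(-4 + g))
b(R) = 10 + R
b(d(3, f(-1, 6))) - 1*(-211) = (10 - 2) - 1*(-211) = 8 + 211 = 219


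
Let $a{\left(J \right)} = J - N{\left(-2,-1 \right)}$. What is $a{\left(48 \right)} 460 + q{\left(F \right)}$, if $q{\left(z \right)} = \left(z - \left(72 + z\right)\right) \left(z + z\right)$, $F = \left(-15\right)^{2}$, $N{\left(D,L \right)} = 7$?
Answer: $-13540$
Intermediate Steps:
$a{\left(J \right)} = -7 + J$ ($a{\left(J \right)} = J - 7 = -7 + J$)
$F = 225$
$q{\left(z \right)} = - 144 z$ ($q{\left(z \right)} = - 72 \cdot 2 z = - 144 z$)
$a{\left(48 \right)} 460 + q{\left(F \right)} = \left(-7 + 48\right) 460 - 32400 = 41 \cdot 460 - 32400 = 18860 - 32400 = -13540$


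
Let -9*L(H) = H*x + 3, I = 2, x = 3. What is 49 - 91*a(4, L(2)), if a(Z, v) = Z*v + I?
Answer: 231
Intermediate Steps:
L(H) = -⅓ - H/3 (L(H) = -(H*3 + 3)/9 = -(3*H + 3)/9 = -(3 + 3*H)/9 = -⅓ - H/3)
a(Z, v) = 2 + Z*v (a(Z, v) = Z*v + 2 = 2 + Z*v)
49 - 91*a(4, L(2)) = 49 - 91*(2 + 4*(-⅓ - ⅓*2)) = 49 - 91*(2 + 4*(-⅓ - ⅔)) = 49 - 91*(2 + 4*(-1)) = 49 - 91*(2 - 4) = 49 - 91*(-2) = 49 + 182 = 231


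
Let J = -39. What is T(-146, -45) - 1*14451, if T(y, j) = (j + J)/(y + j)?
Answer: -2760057/191 ≈ -14451.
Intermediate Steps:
T(y, j) = (-39 + j)/(j + y) (T(y, j) = (j - 39)/(y + j) = (-39 + j)/(j + y))
T(-146, -45) - 1*14451 = (-39 - 45)/(-45 - 146) - 1*14451 = -84/(-191) - 14451 = -1/191*(-84) - 14451 = 84/191 - 14451 = -2760057/191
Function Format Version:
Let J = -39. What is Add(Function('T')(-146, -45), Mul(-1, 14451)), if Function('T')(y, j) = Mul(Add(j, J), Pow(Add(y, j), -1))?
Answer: Rational(-2760057, 191) ≈ -14451.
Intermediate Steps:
Function('T')(y, j) = Mul(Pow(Add(j, y), -1), Add(-39, j)) (Function('T')(y, j) = Mul(Add(j, -39), Pow(Add(y, j), -1)) = Mul(Add(-39, j), Pow(Add(j, y), -1)) = Mul(Pow(Add(j, y), -1), Add(-39, j)))
Add(Function('T')(-146, -45), Mul(-1, 14451)) = Add(Mul(Pow(Add(-45, -146), -1), Add(-39, -45)), Mul(-1, 14451)) = Add(Mul(Pow(-191, -1), -84), -14451) = Add(Mul(Rational(-1, 191), -84), -14451) = Add(Rational(84, 191), -14451) = Rational(-2760057, 191)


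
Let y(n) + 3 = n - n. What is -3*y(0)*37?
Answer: 333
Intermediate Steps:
y(n) = -3 (y(n) = -3 + (n - n) = -3 + 0 = -3)
-3*y(0)*37 = -3*(-3)*37 = 9*37 = 333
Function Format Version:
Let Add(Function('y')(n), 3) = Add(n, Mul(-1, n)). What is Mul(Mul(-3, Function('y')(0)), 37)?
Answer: 333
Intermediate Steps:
Function('y')(n) = -3 (Function('y')(n) = Add(-3, Add(n, Mul(-1, n))) = Add(-3, 0) = -3)
Mul(Mul(-3, Function('y')(0)), 37) = Mul(Mul(-3, -3), 37) = Mul(9, 37) = 333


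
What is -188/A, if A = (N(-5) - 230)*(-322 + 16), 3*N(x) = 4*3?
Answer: -47/17289 ≈ -0.0027185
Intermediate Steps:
N(x) = 4 (N(x) = (4*3)/3 = (1/3)*12 = 4)
A = 69156 (A = (4 - 230)*(-322 + 16) = -226*(-306) = 69156)
-188/A = -188/69156 = -188*1/69156 = -47/17289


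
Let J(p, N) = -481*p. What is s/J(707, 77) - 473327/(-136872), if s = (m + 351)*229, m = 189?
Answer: 144037301389/46545650424 ≈ 3.0945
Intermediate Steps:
s = 123660 (s = (189 + 351)*229 = 540*229 = 123660)
s/J(707, 77) - 473327/(-136872) = 123660/((-481*707)) - 473327/(-136872) = 123660/(-340067) - 473327*(-1/136872) = 123660*(-1/340067) + 473327/136872 = -123660/340067 + 473327/136872 = 144037301389/46545650424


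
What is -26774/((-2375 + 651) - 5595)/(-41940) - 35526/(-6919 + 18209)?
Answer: -545266136941/173278276470 ≈ -3.1468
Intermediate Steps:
-26774/((-2375 + 651) - 5595)/(-41940) - 35526/(-6919 + 18209) = -26774/(-1724 - 5595)*(-1/41940) - 35526/11290 = -26774/(-7319)*(-1/41940) - 35526*1/11290 = -26774*(-1/7319)*(-1/41940) - 17763/5645 = (26774/7319)*(-1/41940) - 17763/5645 = -13387/153479430 - 17763/5645 = -545266136941/173278276470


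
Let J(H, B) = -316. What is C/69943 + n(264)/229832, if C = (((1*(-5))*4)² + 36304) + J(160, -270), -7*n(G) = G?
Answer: 7315427845/14065747129 ≈ 0.52009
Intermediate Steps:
n(G) = -G/7
C = 36388 (C = (((1*(-5))*4)² + 36304) - 316 = ((-5*4)² + 36304) - 316 = ((-20)² + 36304) - 316 = (400 + 36304) - 316 = 36704 - 316 = 36388)
C/69943 + n(264)/229832 = 36388/69943 - ⅐*264/229832 = 36388*(1/69943) - 264/7*1/229832 = 36388/69943 - 33/201103 = 7315427845/14065747129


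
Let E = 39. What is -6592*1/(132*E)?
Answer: -1648/1287 ≈ -1.2805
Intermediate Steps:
-6592*1/(132*E) = -6592/((39*33)*4) = -6592/(1287*4) = -6592/5148 = -6592*1/5148 = -1648/1287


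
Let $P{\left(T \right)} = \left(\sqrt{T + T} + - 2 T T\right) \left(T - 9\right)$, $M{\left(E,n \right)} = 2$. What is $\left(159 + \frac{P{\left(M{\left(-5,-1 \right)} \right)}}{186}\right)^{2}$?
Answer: $\frac{24364096}{961} \approx 25353.0$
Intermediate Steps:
$P{\left(T \right)} = \left(-9 + T\right) \left(- 2 T^{2} + \sqrt{2} \sqrt{T}\right)$ ($P{\left(T \right)} = \left(\sqrt{2 T} - 2 T^{2}\right) \left(-9 + T\right) = \left(\sqrt{2} \sqrt{T} - 2 T^{2}\right) \left(-9 + T\right) = \left(- 2 T^{2} + \sqrt{2} \sqrt{T}\right) \left(-9 + T\right) = \left(-9 + T\right) \left(- 2 T^{2} + \sqrt{2} \sqrt{T}\right)$)
$\left(159 + \frac{P{\left(M{\left(-5,-1 \right)} \right)}}{186}\right)^{2} = \left(159 + \frac{- 2 \cdot 2^{3} + 18 \cdot 2^{2} + \sqrt{2} \cdot 2^{\frac{3}{2}} - 9 \sqrt{2} \sqrt{2}}{186}\right)^{2} = \left(159 + \left(\left(-2\right) 8 + 18 \cdot 4 + \sqrt{2} \cdot 2 \sqrt{2} - 18\right) \frac{1}{186}\right)^{2} = \left(159 + \left(-16 + 72 + 4 - 18\right) \frac{1}{186}\right)^{2} = \left(159 + 42 \cdot \frac{1}{186}\right)^{2} = \left(159 + \frac{7}{31}\right)^{2} = \left(\frac{4936}{31}\right)^{2} = \frac{24364096}{961}$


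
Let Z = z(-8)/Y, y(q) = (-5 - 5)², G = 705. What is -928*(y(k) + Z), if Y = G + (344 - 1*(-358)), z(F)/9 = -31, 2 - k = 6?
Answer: -43436896/469 ≈ -92616.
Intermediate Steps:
k = -4 (k = 2 - 1*6 = 2 - 6 = -4)
z(F) = -279 (z(F) = 9*(-31) = -279)
Y = 1407 (Y = 705 + (344 - 1*(-358)) = 705 + (344 + 358) = 705 + 702 = 1407)
y(q) = 100 (y(q) = (-10)² = 100)
Z = -93/469 (Z = -279/1407 = -279*1/1407 = -93/469 ≈ -0.19829)
-928*(y(k) + Z) = -928*(100 - 93/469) = -928*46807/469 = -43436896/469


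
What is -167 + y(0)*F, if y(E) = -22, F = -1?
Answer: -145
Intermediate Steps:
-167 + y(0)*F = -167 - 22*(-1) = -167 + 22 = -145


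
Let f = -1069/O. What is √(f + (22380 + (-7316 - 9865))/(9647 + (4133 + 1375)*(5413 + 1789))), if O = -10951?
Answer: 2*√4613806222138017818437/434516658113 ≈ 0.31265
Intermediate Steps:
f = 1069/10951 (f = -1069/(-10951) = -1069*(-1/10951) = 1069/10951 ≈ 0.097617)
√(f + (22380 + (-7316 - 9865))/(9647 + (4133 + 1375)*(5413 + 1789))) = √(1069/10951 + (22380 + (-7316 - 9865))/(9647 + (4133 + 1375)*(5413 + 1789))) = √(1069/10951 + (22380 - 17181)/(9647 + 5508*7202)) = √(1069/10951 + 5199/(9647 + 39668616)) = √(1069/10951 + 5199/39678263) = √(42472997396/434516658113) = 2*√4613806222138017818437/434516658113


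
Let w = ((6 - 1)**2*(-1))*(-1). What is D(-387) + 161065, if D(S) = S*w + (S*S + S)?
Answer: 300772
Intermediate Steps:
w = 25 (w = (5**2*(-1))*(-1) = (25*(-1))*(-1) = -25*(-1) = 25)
D(S) = S**2 + 26*S (D(S) = S*25 + (S*S + S) = 25*S + (S**2 + S) = 25*S + (S + S**2) = S**2 + 26*S)
D(-387) + 161065 = -387*(26 - 387) + 161065 = -387*(-361) + 161065 = 139707 + 161065 = 300772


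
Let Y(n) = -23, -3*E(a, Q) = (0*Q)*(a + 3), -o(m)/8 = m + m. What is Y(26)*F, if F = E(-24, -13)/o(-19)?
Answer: 0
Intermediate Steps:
o(m) = -16*m (o(m) = -8*(m + m) = -16*m)
E(a, Q) = 0 (E(a, Q) = -0*Q*(a + 3)/3 = -0*(3 + a) = -⅓*0 = 0)
F = 0 (F = 0/((-16*(-19))) = 0/304 = 0*(1/304) = 0)
Y(26)*F = -23*0 = 0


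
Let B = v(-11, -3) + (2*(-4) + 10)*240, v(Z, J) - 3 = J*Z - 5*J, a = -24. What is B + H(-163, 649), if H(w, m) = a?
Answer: 507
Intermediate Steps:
v(Z, J) = 3 - 5*J + J*Z (v(Z, J) = 3 + (J*Z - 5*J) = 3 + (-5*J + J*Z) = 3 - 5*J + J*Z)
H(w, m) = -24
B = 531 (B = (3 - 5*(-3) - 3*(-11)) + (2*(-4) + 10)*240 = (3 + 15 + 33) + (-8 + 10)*240 = 51 + 2*240 = 51 + 480 = 531)
B + H(-163, 649) = 531 - 24 = 507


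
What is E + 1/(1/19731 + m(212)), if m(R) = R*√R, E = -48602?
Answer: -180285134004899260345/3709418007590207 + 165068441064*√53/3709418007590207 ≈ -48602.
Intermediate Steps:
m(R) = R^(3/2)
E + 1/(1/19731 + m(212)) = -48602 + 1/(1/19731 + 212^(3/2)) = -48602 + 1/(1/19731 + 424*√53)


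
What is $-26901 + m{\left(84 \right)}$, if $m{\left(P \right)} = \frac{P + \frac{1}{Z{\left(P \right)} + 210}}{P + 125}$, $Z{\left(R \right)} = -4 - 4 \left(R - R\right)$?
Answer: $- \frac{1158178349}{43054} \approx -26901.0$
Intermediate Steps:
$Z{\left(R \right)} = -4$ ($Z{\left(R \right)} = -4 - 0 = -4 + 0 = -4$)
$m{\left(P \right)} = \frac{\frac{1}{206} + P}{125 + P}$ ($m{\left(P \right)} = \frac{P + \frac{1}{-4 + 210}}{P + 125} = \frac{P + \frac{1}{206}}{125 + P} = \frac{\frac{1}{206} + P}{125 + P}$)
$-26901 + m{\left(84 \right)} = -26901 + \frac{\frac{1}{206} + 84}{125 + 84} = -26901 + \frac{1}{209} \cdot \frac{17305}{206} = -26901 + \frac{17305}{43054} = - \frac{1158178349}{43054}$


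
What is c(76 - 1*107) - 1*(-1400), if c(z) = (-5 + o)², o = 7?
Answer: 1404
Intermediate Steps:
c(z) = 4 (c(z) = (-5 + 7)² = 2² = 4)
c(76 - 1*107) - 1*(-1400) = 4 - 1*(-1400) = 4 + 1400 = 1404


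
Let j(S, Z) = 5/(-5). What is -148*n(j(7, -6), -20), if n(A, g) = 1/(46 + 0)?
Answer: -74/23 ≈ -3.2174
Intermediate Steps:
j(S, Z) = -1 (j(S, Z) = 5*(-1/5) = -1)
n(A, g) = 1/46
-148*n(j(7, -6), -20) = -148*1/46 = -74/23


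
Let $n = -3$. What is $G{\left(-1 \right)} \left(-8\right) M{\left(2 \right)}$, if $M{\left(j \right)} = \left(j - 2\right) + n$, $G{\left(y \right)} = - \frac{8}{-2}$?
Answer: $96$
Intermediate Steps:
$G{\left(y \right)} = 4$ ($G{\left(y \right)} = \left(-8\right) \left(- \frac{1}{2}\right) = 4$)
$M{\left(j \right)} = -5 + j$ ($M{\left(j \right)} = \left(j - 2\right) - 3 = \left(-2 + j\right) - 3 = -5 + j$)
$G{\left(-1 \right)} \left(-8\right) M{\left(2 \right)} = 4 \left(-8\right) \left(-5 + 2\right) = \left(-32\right) \left(-3\right) = 96$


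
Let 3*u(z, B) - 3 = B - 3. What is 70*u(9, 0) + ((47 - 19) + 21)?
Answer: 49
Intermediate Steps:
u(z, B) = B/3 (u(z, B) = 1 + (B - 3)/3 = 1 + (-3 + B)/3 = 1 + (-1 + B/3) = B/3)
70*u(9, 0) + ((47 - 19) + 21) = 70*((⅓)*0) + ((47 - 19) + 21) = 70*0 + (28 + 21) = 0 + 49 = 49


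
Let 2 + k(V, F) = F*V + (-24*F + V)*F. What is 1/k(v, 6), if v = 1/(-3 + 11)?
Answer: -2/1729 ≈ -0.0011567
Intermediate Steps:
v = ⅛ (v = 1/8 = ⅛ ≈ 0.12500)
k(V, F) = -2 + F*V + F*(V - 24*F) (k(V, F) = -2 + (F*V + (-24*F + V)*F) = -2 + (F*V + (V - 24*F)*F) = -2 + (F*V + F*(V - 24*F)) = -2 + F*V + F*(V - 24*F))
1/k(v, 6) = 1/(-2 - 24*6² + 2*6*(⅛)) = 1/(-2 - 24*36 + 3/2) = 1/(-2 - 864 + 3/2) = 1/(-1729/2) = -2/1729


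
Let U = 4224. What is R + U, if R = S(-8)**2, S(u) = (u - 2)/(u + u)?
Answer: 270361/64 ≈ 4224.4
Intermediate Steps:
S(u) = (-2 + u)/(2*u) (S(u) = (-2 + u)/((2*u)) = (-2 + u)*(1/(2*u)) = (-2 + u)/(2*u))
R = 25/64 (R = ((1/2)*(-2 - 8)/(-8))**2 = ((1/2)*(-1/8)*(-10))**2 = (5/8)**2 = 25/64 ≈ 0.39063)
R + U = 25/64 + 4224 = 270361/64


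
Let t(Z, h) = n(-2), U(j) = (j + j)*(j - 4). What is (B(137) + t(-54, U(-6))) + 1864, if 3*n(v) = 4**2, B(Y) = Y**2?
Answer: 61915/3 ≈ 20638.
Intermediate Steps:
n(v) = 16/3 (n(v) = (1/3)*4**2 = (1/3)*16 = 16/3)
U(j) = 2*j*(-4 + j) (U(j) = (2*j)*(-4 + j) = 2*j*(-4 + j))
t(Z, h) = 16/3
(B(137) + t(-54, U(-6))) + 1864 = (137**2 + 16/3) + 1864 = (18769 + 16/3) + 1864 = 56323/3 + 1864 = 61915/3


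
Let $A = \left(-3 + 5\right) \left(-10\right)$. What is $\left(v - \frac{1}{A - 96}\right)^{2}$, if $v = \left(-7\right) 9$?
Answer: $\frac{53392249}{13456} \approx 3967.9$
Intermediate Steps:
$A = -20$ ($A = 2 \left(-10\right) = -20$)
$v = -63$
$\left(v - \frac{1}{A - 96}\right)^{2} = \left(-63 - \frac{1}{-20 - 96}\right)^{2} = \left(-63 - \frac{1}{-116}\right)^{2} = \left(-63 - - \frac{1}{116}\right)^{2} = \left(-63 + \frac{1}{116}\right)^{2} = \left(- \frac{7307}{116}\right)^{2} = \frac{53392249}{13456}$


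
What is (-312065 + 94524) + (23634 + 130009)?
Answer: -63898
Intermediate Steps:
(-312065 + 94524) + (23634 + 130009) = -217541 + 153643 = -63898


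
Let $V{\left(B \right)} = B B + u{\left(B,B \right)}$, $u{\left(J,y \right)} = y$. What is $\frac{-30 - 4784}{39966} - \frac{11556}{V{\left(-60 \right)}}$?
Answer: $- \frac{19953694}{5894985} \approx -3.3849$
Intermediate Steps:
$V{\left(B \right)} = B + B^{2}$ ($V{\left(B \right)} = B B + B = B^{2} + B = B + B^{2}$)
$\frac{-30 - 4784}{39966} - \frac{11556}{V{\left(-60 \right)}} = \frac{-30 - 4784}{39966} - \frac{11556}{\left(-60\right) \left(1 - 60\right)} = \left(-30 - 4784\right) \frac{1}{39966} - \frac{11556}{\left(-60\right) \left(-59\right)} = \left(-4814\right) \frac{1}{39966} - \frac{11556}{3540} = - \frac{2407}{19983} - \frac{963}{295} = - \frac{19953694}{5894985}$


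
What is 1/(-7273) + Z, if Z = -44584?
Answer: -324259433/7273 ≈ -44584.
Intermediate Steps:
1/(-7273) + Z = 1/(-7273) - 44584 = -1/7273 - 44584 = -324259433/7273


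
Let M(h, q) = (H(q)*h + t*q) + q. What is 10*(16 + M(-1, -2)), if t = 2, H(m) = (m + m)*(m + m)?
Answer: -60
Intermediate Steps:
H(m) = 4*m² (H(m) = (2*m)*(2*m) = 4*m²)
M(h, q) = 3*q + 4*h*q² (M(h, q) = ((4*q²)*h + 2*q) + q = (4*h*q² + 2*q) + q = (2*q + 4*h*q²) + q = 3*q + 4*h*q²)
10*(16 + M(-1, -2)) = 10*(16 - 2*(3 + 4*(-1)*(-2))) = 10*(16 - 2*(3 + 8)) = 10*(16 - 2*11) = 10*(16 - 22) = 10*(-6) = -60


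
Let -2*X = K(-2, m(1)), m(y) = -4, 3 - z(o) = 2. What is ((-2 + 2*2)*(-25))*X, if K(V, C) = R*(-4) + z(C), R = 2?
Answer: -175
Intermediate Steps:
z(o) = 1 (z(o) = 3 - 1*2 = 3 - 2 = 1)
K(V, C) = -7 (K(V, C) = 2*(-4) + 1 = -8 + 1 = -7)
X = 7/2 (X = -½*(-7) = 7/2 ≈ 3.5000)
((-2 + 2*2)*(-25))*X = ((-2 + 2*2)*(-25))*(7/2) = ((-2 + 4)*(-25))*(7/2) = (2*(-25))*(7/2) = -50*7/2 = -175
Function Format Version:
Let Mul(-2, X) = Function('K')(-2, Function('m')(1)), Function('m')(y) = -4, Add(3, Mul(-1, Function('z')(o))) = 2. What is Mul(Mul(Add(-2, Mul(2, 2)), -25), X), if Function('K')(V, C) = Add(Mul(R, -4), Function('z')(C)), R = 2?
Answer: -175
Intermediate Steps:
Function('z')(o) = 1 (Function('z')(o) = Add(3, Mul(-1, 2)) = Add(3, -2) = 1)
Function('K')(V, C) = -7 (Function('K')(V, C) = Add(Mul(2, -4), 1) = Add(-8, 1) = -7)
X = Rational(7, 2) (X = Mul(Rational(-1, 2), -7) = Rational(7, 2) ≈ 3.5000)
Mul(Mul(Add(-2, Mul(2, 2)), -25), X) = Mul(Mul(Add(-2, Mul(2, 2)), -25), Rational(7, 2)) = Mul(Mul(Add(-2, 4), -25), Rational(7, 2)) = Mul(Mul(2, -25), Rational(7, 2)) = Mul(-50, Rational(7, 2)) = -175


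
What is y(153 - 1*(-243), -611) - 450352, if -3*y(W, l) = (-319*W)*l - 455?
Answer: -78534565/3 ≈ -2.6178e+7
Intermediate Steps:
y(W, l) = 455/3 + 319*W*l/3 (y(W, l) = -((-319*W)*l - 455)/3 = -(-319*W*l - 455)/3 = -(-455 - 319*W*l)/3 = 455/3 + 319*W*l/3)
y(153 - 1*(-243), -611) - 450352 = (455/3 + (319/3)*(153 - 1*(-243))*(-611)) - 450352 = (455/3 + (319/3)*(153 + 243)*(-611)) - 450352 = (455/3 + (319/3)*396*(-611)) - 450352 = (455/3 - 25727988) - 450352 = -77183509/3 - 450352 = -78534565/3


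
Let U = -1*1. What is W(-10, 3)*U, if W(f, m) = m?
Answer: -3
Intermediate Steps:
U = -1
W(-10, 3)*U = 3*(-1) = -3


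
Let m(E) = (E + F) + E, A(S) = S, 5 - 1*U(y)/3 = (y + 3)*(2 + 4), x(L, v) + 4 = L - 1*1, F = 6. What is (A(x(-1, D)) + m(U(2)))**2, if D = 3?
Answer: 22500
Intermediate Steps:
x(L, v) = -5 + L (x(L, v) = -4 + (L - 1*1) = -4 + (L - 1) = -4 + (-1 + L) = -5 + L)
U(y) = -39 - 18*y (U(y) = 15 - 3*(y + 3)*(2 + 4) = 15 - 3*(3 + y)*6 = 15 - 3*(18 + 6*y) = 15 + (-54 - 18*y) = -39 - 18*y)
m(E) = 6 + 2*E (m(E) = (E + 6) + E = (6 + E) + E = 6 + 2*E)
(A(x(-1, D)) + m(U(2)))**2 = ((-5 - 1) + (6 + 2*(-39 - 18*2)))**2 = (-6 + (6 + 2*(-39 - 36)))**2 = (-6 + (6 + 2*(-75)))**2 = (-6 + (6 - 150))**2 = (-6 - 144)**2 = (-150)**2 = 22500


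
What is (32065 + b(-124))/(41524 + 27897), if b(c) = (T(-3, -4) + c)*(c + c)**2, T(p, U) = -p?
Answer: -673629/6311 ≈ -106.74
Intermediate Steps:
b(c) = 4*c**2*(3 + c) (b(c) = (-1*(-3) + c)*(c + c)**2 = (3 + c)*(2*c)**2 = (3 + c)*(4*c**2) = 4*c**2*(3 + c))
(32065 + b(-124))/(41524 + 27897) = (32065 + 4*(-124)**2*(3 - 124))/(41524 + 27897) = (32065 + 4*15376*(-121))/69421 = (32065 - 7441984)*(1/69421) = -7409919*1/69421 = -673629/6311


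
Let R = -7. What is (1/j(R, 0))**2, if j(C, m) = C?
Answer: 1/49 ≈ 0.020408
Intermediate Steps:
(1/j(R, 0))**2 = (1/(-7))**2 = (-1/7)**2 = 1/49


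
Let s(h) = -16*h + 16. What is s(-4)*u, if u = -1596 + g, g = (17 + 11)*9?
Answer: -107520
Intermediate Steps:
g = 252 (g = 28*9 = 252)
s(h) = 16 - 16*h
u = -1344 (u = -1596 + 252 = -1344)
s(-4)*u = (16 - 16*(-4))*(-1344) = (16 + 64)*(-1344) = 80*(-1344) = -107520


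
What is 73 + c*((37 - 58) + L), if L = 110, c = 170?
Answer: 15203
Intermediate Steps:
73 + c*((37 - 58) + L) = 73 + 170*((37 - 58) + 110) = 73 + 170*(-21 + 110) = 73 + 170*89 = 73 + 15130 = 15203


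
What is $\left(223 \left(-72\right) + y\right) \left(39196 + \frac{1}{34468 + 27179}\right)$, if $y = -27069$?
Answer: $- \frac{34734539811875}{20549} \approx -1.6903 \cdot 10^{9}$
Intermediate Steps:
$\left(223 \left(-72\right) + y\right) \left(39196 + \frac{1}{34468 + 27179}\right) = \left(223 \left(-72\right) - 27069\right) \left(39196 + \frac{1}{34468 + 27179}\right) = \left(-16056 - 27069\right) \left(39196 + \frac{1}{61647}\right) = - 43125 \left(39196 + \frac{1}{61647}\right) = \left(-43125\right) \frac{2416315813}{61647} = - \frac{34734539811875}{20549}$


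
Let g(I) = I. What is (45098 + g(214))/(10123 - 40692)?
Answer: -45312/30569 ≈ -1.4823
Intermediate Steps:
(45098 + g(214))/(10123 - 40692) = (45098 + 214)/(10123 - 40692) = 45312/(-30569) = 45312*(-1/30569) = -45312/30569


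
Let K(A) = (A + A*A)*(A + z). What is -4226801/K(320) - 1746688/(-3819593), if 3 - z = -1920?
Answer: 386293932508487/880037894009280 ≈ 0.43895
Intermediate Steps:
z = 1923 (z = 3 - 1*(-1920) = 3 + 1920 = 1923)
K(A) = (1923 + A)*(A + A**2) (K(A) = (A + A*A)*(A + 1923) = (A + A**2)*(1923 + A) = (1923 + A)*(A + A**2))
-4226801/K(320) - 1746688/(-3819593) = -4226801*1/(320*(1923 + 320**2 + 1924*320)) - 1746688/(-3819593) = -4226801*1/(320*(1923 + 102400 + 615680)) - 1746688*(-1/3819593) = -4226801/(320*720003) + 1746688/3819593 = -4226801/230400960 + 1746688/3819593 = 386293932508487/880037894009280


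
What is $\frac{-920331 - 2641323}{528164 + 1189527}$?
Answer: $- \frac{3561654}{1717691} \approx -2.0735$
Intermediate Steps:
$\frac{-920331 - 2641323}{528164 + 1189527} = \frac{-920331 - 2641323}{1717691} = \left(-920331 - 2641323\right) \frac{1}{1717691} = \left(-3561654\right) \frac{1}{1717691} = - \frac{3561654}{1717691}$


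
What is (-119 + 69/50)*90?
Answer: -52929/5 ≈ -10586.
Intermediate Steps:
(-119 + 69/50)*90 = -5881/50*90 = -52929/5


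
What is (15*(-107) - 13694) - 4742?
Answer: -20041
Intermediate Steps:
(15*(-107) - 13694) - 4742 = (-1605 - 13694) - 4742 = -15299 - 4742 = -20041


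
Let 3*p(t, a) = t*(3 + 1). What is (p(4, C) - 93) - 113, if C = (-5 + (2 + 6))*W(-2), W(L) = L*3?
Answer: -602/3 ≈ -200.67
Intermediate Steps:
W(L) = 3*L
C = -18 (C = (-5 + (2 + 6))*(3*(-2)) = (-5 + 8)*(-6) = 3*(-6) = -18)
p(t, a) = 4*t/3 (p(t, a) = (t*(3 + 1))/3 = (t*4)/3 = (4*t)/3 = 4*t/3)
(p(4, C) - 93) - 113 = ((4/3)*4 - 93) - 113 = (16/3 - 93) - 113 = -263/3 - 113 = -602/3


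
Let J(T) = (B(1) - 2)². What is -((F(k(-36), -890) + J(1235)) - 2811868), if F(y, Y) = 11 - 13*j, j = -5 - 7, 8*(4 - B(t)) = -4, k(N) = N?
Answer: 11246779/4 ≈ 2.8117e+6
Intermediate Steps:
B(t) = 9/2 (B(t) = 4 - ⅛*(-4) = 4 + ½ = 9/2)
j = -12
F(y, Y) = 167 (F(y, Y) = 11 - 13*(-12) = 11 + 156 = 167)
J(T) = 25/4 (J(T) = (9/2 - 2)² = (5/2)² = 25/4)
-((F(k(-36), -890) + J(1235)) - 2811868) = -((167 + 25/4) - 2811868) = -(693/4 - 2811868) = -1*(-11246779/4) = 11246779/4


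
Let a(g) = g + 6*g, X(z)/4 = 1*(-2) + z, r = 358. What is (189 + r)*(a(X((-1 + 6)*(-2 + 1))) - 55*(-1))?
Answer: -77127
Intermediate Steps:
X(z) = -8 + 4*z (X(z) = 4*(1*(-2) + z) = 4*(-2 + z) = -8 + 4*z)
a(g) = 7*g
(189 + r)*(a(X((-1 + 6)*(-2 + 1))) - 55*(-1)) = (189 + 358)*(7*(-8 + 4*((-1 + 6)*(-2 + 1))) - 55*(-1)) = 547*(7*(-8 + 4*(5*(-1))) + 55) = 547*(7*(-8 + 4*(-5)) + 55) = 547*(7*(-8 - 20) + 55) = 547*(7*(-28) + 55) = 547*(-196 + 55) = 547*(-141) = -77127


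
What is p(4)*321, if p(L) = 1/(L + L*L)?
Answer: 321/20 ≈ 16.050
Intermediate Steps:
p(L) = 1/(L + L²)
p(4)*321 = (1/(4*(1 + 4)))*321 = ((¼)/5)*321 = ((¼)*(⅕))*321 = (1/20)*321 = 321/20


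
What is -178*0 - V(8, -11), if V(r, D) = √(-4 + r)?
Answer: -2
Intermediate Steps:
-178*0 - V(8, -11) = -178*0 - √(-4 + 8) = 0 - √4 = 0 - 1*2 = 0 - 2 = -2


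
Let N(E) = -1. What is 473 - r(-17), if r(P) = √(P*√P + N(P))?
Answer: 473 - √(-1 - 17*I*√17) ≈ 467.12 + 5.9624*I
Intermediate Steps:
r(P) = √(-1 + P^(3/2)) (r(P) = √(P*√P - 1) = √(P^(3/2) - 1) = √(-1 + P^(3/2)))
473 - r(-17) = 473 - √(-1 + (-17)^(3/2)) = 473 - √(-1 - 17*I*√17)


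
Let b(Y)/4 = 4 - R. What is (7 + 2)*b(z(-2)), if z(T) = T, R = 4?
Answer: 0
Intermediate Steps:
b(Y) = 0 (b(Y) = 4*(4 - 1*4) = 4*(4 - 4) = 4*0 = 0)
(7 + 2)*b(z(-2)) = (7 + 2)*0 = 9*0 = 0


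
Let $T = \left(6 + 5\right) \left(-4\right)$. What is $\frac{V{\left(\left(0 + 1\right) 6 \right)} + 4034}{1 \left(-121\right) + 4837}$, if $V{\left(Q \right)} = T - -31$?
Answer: $\frac{4021}{4716} \approx 0.85263$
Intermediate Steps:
$T = -44$ ($T = 11 \left(-4\right) = -44$)
$V{\left(Q \right)} = -13$ ($V{\left(Q \right)} = -44 - -31 = -44 + 31 = -13$)
$\frac{V{\left(\left(0 + 1\right) 6 \right)} + 4034}{1 \left(-121\right) + 4837} = \frac{-13 + 4034}{1 \left(-121\right) + 4837} = \frac{4021}{-121 + 4837} = \frac{4021}{4716}$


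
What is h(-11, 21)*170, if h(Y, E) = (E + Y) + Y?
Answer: -170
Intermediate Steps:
h(Y, E) = E + 2*Y
h(-11, 21)*170 = (21 + 2*(-11))*170 = (21 - 22)*170 = -1*170 = -170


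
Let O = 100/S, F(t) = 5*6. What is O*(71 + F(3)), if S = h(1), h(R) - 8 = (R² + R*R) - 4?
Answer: 5050/3 ≈ 1683.3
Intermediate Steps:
F(t) = 30
h(R) = 4 + 2*R² (h(R) = 8 + ((R² + R*R) - 4) = 8 + ((R² + R²) - 4) = 8 + (2*R² - 4) = 8 + (-4 + 2*R²) = 4 + 2*R²)
S = 6 (S = 4 + 2*1² = 4 + 2*1 = 4 + 2 = 6)
O = 50/3 (O = 100/6 = 100*(⅙) = 50/3 ≈ 16.667)
O*(71 + F(3)) = 50*(71 + 30)/3 = (50/3)*101 = 5050/3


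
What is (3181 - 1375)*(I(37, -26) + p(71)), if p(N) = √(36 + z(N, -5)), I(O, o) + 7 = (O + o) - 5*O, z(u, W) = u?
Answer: -326886 + 1806*√107 ≈ -3.0820e+5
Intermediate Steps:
I(O, o) = -7 + o - 4*O (I(O, o) = -7 + ((O + o) - 5*O) = -7 + (o - 4*O) = -7 + o - 4*O)
p(N) = √(36 + N)
(3181 - 1375)*(I(37, -26) + p(71)) = (3181 - 1375)*((-7 - 26 - 4*37) + √(36 + 71)) = 1806*((-7 - 26 - 148) + √107) = 1806*(-181 + √107) = -326886 + 1806*√107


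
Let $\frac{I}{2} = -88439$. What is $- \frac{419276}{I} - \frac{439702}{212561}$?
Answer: $\frac{436465980}{1446052483} \approx 0.30183$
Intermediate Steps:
$I = -176878$ ($I = 2 \left(-88439\right) = -176878$)
$- \frac{419276}{I} - \frac{439702}{212561} = - \frac{419276}{-176878} - \frac{439702}{212561} = \left(-419276\right) \left(- \frac{1}{176878}\right) - \frac{439702}{212561} = \frac{16126}{6803} - \frac{439702}{212561} = \frac{436465980}{1446052483}$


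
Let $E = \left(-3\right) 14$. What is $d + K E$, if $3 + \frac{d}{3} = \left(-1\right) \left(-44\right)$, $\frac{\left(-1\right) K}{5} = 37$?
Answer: $7893$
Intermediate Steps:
$E = -42$
$K = -185$ ($K = \left(-5\right) 37 = -185$)
$d = 123$ ($d = -9 + 3 \left(\left(-1\right) \left(-44\right)\right) = -9 + 3 \cdot 44 = -9 + 132 = 123$)
$d + K E = 123 - -7770 = 123 + 7770 = 7893$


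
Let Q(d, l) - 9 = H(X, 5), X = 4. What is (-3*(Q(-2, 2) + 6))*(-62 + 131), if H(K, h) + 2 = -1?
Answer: -2484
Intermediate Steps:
H(K, h) = -3 (H(K, h) = -2 - 1 = -3)
Q(d, l) = 6 (Q(d, l) = 9 - 3 = 6)
(-3*(Q(-2, 2) + 6))*(-62 + 131) = (-3*(6 + 6))*(-62 + 131) = -3*12*69 = -36*69 = -2484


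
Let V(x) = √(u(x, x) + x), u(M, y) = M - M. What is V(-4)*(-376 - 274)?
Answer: -1300*I ≈ -1300.0*I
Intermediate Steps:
u(M, y) = 0
V(x) = √x (V(x) = √(0 + x) = √x)
V(-4)*(-376 - 274) = √(-4)*(-376 - 274) = (2*I)*(-650) = -1300*I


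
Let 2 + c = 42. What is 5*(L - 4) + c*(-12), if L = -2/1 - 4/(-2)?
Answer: -500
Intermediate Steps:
c = 40 (c = -2 + 42 = 40)
L = 0 (L = -2*1 - 4*(-½) = -2 + 2 = 0)
5*(L - 4) + c*(-12) = 5*(0 - 4) + 40*(-12) = 5*(-4) - 480 = -20 - 480 = -500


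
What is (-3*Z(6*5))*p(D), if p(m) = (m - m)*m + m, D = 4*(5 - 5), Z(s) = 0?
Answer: 0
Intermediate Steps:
D = 0 (D = 4*0 = 0)
p(m) = m (p(m) = 0*m + m = 0 + m = m)
(-3*Z(6*5))*p(D) = -3*0*0 = 0*0 = 0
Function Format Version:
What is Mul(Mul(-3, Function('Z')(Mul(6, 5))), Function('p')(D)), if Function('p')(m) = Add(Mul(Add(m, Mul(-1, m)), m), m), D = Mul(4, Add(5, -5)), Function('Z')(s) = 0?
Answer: 0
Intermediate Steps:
D = 0 (D = Mul(4, 0) = 0)
Function('p')(m) = m (Function('p')(m) = Add(Mul(0, m), m) = Add(0, m) = m)
Mul(Mul(-3, Function('Z')(Mul(6, 5))), Function('p')(D)) = Mul(Mul(-3, 0), 0) = Mul(0, 0) = 0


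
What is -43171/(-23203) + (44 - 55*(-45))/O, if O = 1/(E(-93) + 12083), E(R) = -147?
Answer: 697639632323/23203 ≈ 3.0067e+7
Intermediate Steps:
O = 1/11936 (O = 1/(-147 + 12083) = 1/11936 ≈ 8.3780e-5)
-43171/(-23203) + (44 - 55*(-45))/O = -43171/(-23203) + (44 - 55*(-45))/(1/11936) = -43171*(-1/23203) + (44 + 2475)*11936 = 43171/23203 + 2519*11936 = 43171/23203 + 30066784 = 697639632323/23203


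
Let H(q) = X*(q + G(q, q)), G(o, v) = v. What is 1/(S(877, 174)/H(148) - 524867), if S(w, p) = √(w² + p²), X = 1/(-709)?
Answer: -45986747072/24136524129734619 + 209864*√799405/24136524129734619 ≈ -1.8975e-6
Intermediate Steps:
X = -1/709 ≈ -0.0014104
H(q) = -2*q/709 (H(q) = -(q + q)/709 = -2*q/709)
S(w, p) = √(p² + w²)
1/(S(877, 174)/H(148) - 524867) = 1/(√(174² + 877²)/((-2/709*148)) - 524867) = 1/(√(30276 + 769129)/(-296/709) - 524867) = 1/(√799405*(-709/296) - 524867) = 1/(-709*√799405/296 - 524867) = 1/(-524867 - 709*√799405/296)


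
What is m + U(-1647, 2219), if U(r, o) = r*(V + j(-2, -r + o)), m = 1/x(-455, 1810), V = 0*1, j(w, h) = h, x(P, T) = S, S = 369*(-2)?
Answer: -4699068877/738 ≈ -6.3673e+6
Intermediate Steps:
S = -738
x(P, T) = -738
V = 0
m = -1/738 (m = 1/(-738) = -1/738 ≈ -0.0013550)
U(r, o) = r*(o - r) (U(r, o) = r*(0 + (-r + o)) = r*(0 + (o - r)) = r*(o - r))
m + U(-1647, 2219) = -1/738 - 1647*(2219 - 1*(-1647)) = -1/738 - 1647*(2219 + 1647) = -1/738 - 1647*3866 = -1/738 - 6367302 = -4699068877/738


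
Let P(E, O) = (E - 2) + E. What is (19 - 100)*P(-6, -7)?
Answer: 1134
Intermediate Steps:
P(E, O) = -2 + 2*E (P(E, O) = (-2 + E) + E = -2 + 2*E)
(19 - 100)*P(-6, -7) = (19 - 100)*(-2 + 2*(-6)) = -81*(-2 - 12) = -81*(-14) = 1134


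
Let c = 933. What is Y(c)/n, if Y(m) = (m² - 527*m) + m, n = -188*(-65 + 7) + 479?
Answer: 379731/11383 ≈ 33.359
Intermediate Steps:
n = 11383 (n = -188*(-58) + 479 = 10904 + 479 = 11383)
Y(m) = m² - 526*m
Y(c)/n = (933*(-526 + 933))/11383 = (933*407)*(1/11383) = 379731*(1/11383) = 379731/11383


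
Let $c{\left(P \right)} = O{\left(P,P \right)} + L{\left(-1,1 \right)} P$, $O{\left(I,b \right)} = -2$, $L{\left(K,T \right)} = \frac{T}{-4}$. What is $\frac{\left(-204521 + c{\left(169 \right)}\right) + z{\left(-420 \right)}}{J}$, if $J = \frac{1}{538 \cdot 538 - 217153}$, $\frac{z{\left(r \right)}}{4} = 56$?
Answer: $- \frac{59088133215}{4} \approx -1.4772 \cdot 10^{10}$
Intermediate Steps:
$L{\left(K,T \right)} = - \frac{T}{4}$ ($L{\left(K,T \right)} = T \left(- \frac{1}{4}\right) = - \frac{T}{4}$)
$z{\left(r \right)} = 224$ ($z{\left(r \right)} = 4 \cdot 56 = 224$)
$c{\left(P \right)} = -2 - \frac{P}{4}$ ($c{\left(P \right)} = -2 + \left(- \frac{1}{4}\right) 1 P = -2 - \frac{P}{4}$)
$J = \frac{1}{72291}$ ($J = \frac{1}{289444 - 217153} = \frac{1}{72291} \approx 1.3833 \cdot 10^{-5}$)
$\frac{\left(-204521 + c{\left(169 \right)}\right) + z{\left(-420 \right)}}{J} = \left(\left(-204521 - \frac{177}{4}\right) + 224\right) \frac{1}{\frac{1}{72291}} = \left(\left(-204521 - \frac{177}{4}\right) + 224\right) 72291 = \left(- \frac{818261}{4} + 224\right) 72291 = \left(- \frac{817365}{4}\right) 72291 = - \frac{59088133215}{4}$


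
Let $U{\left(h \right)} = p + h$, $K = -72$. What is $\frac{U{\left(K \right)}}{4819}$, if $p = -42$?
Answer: $- \frac{114}{4819} \approx -0.023656$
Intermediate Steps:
$U{\left(h \right)} = -42 + h$
$\frac{U{\left(K \right)}}{4819} = \frac{-42 - 72}{4819} = \left(-114\right) \frac{1}{4819} = - \frac{114}{4819}$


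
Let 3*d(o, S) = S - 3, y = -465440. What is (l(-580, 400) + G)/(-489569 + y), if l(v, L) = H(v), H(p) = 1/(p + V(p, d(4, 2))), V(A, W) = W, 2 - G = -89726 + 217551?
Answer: 222539846/1662670669 ≈ 0.13384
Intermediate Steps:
G = -127823 (G = 2 - (-89726 + 217551) = 2 - 1*127825 = 2 - 127825 = -127823)
d(o, S) = -1 + S/3 (d(o, S) = (S - 3)/3 = (-3 + S)/3 = -1 + S/3)
H(p) = 1/(-⅓ + p) (H(p) = 1/(p + (-1 + (⅓)*2)) = 1/(p + (-1 + ⅔)) = 1/(p - ⅓) = 1/(-⅓ + p))
l(v, L) = 3/(-1 + 3*v)
(l(-580, 400) + G)/(-489569 + y) = (3/(-1 + 3*(-580)) - 127823)/(-489569 - 465440) = (3/(-1 - 1740) - 127823)/(-955009) = (3/(-1741) - 127823)*(-1/955009) = (3*(-1/1741) - 127823)*(-1/955009) = (-3/1741 - 127823)*(-1/955009) = -222539846/1741*(-1/955009) = 222539846/1662670669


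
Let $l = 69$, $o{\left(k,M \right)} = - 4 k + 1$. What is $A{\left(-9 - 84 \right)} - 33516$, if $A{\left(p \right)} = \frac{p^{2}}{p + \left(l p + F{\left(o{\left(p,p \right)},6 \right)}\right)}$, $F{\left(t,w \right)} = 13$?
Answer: $- \frac{217762101}{6497} \approx -33517.0$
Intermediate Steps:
$o{\left(k,M \right)} = 1 - 4 k$
$A{\left(p \right)} = \frac{p^{2}}{13 + 70 p}$ ($A{\left(p \right)} = \frac{p^{2}}{p + \left(69 p + 13\right)} = \frac{p^{2}}{p + \left(13 + 69 p\right)} = \frac{p^{2}}{13 + 70 p}$)
$A{\left(-9 - 84 \right)} - 33516 = \frac{\left(-9 - 84\right)^{2}}{13 + 70 \left(-9 - 84\right)} - 33516 = \frac{\left(-93\right)^{2}}{13 + 70 \left(-93\right)} - 33516 = \frac{8649}{13 - 6510} - 33516 = \frac{8649}{-6497} - 33516 = 8649 \left(- \frac{1}{6497}\right) - 33516 = - \frac{8649}{6497} - 33516 = - \frac{217762101}{6497}$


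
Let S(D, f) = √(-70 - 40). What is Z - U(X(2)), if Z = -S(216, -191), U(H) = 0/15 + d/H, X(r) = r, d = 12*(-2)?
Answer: 12 - I*√110 ≈ 12.0 - 10.488*I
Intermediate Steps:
d = -24
S(D, f) = I*√110 (S(D, f) = √(-110) = I*√110)
U(H) = -24/H (U(H) = 0/15 - 24/H = 0*(1/15) - 24/H = 0 - 24/H = -24/H)
Z = -I*√110 ≈ -10.488*I
Z - U(X(2)) = -I*√110 - (-24)/2 = -I*√110 - 1*(-12) = -I*√110 + 12 = 12 - I*√110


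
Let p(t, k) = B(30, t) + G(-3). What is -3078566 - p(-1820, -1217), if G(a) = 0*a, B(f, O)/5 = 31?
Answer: -3078721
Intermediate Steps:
B(f, O) = 155 (B(f, O) = 5*31 = 155)
G(a) = 0
p(t, k) = 155 (p(t, k) = 155 + 0 = 155)
-3078566 - p(-1820, -1217) = -3078566 - 1*155 = -3078566 - 155 = -3078721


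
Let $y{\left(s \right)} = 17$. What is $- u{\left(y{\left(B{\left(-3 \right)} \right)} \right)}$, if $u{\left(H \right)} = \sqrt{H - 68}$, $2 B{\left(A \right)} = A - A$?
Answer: $- i \sqrt{51} \approx - 7.1414 i$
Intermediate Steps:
$B{\left(A \right)} = 0$ ($B{\left(A \right)} = \frac{A - A}{2} = \frac{1}{2} \cdot 0 = 0$)
$u{\left(H \right)} = \sqrt{-68 + H}$
$- u{\left(y{\left(B{\left(-3 \right)} \right)} \right)} = - \sqrt{-68 + 17} = - \sqrt{-51} = - i \sqrt{51}$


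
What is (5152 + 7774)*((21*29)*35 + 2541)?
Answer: 308362656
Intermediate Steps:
(5152 + 7774)*((21*29)*35 + 2541) = 12926*(609*35 + 2541) = 12926*(21315 + 2541) = 12926*23856 = 308362656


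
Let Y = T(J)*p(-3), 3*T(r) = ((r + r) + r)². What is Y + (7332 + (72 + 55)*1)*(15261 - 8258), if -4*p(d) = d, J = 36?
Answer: 52238293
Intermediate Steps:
T(r) = 3*r² (T(r) = ((r + r) + r)²/3 = (2*r + r)²/3 = (3*r)²/3 = (9*r²)/3 = 3*r²)
p(d) = -d/4
Y = 2916 (Y = (3*36²)*(-¼*(-3)) = (3*1296)*(¾) = 3888*(¾) = 2916)
Y + (7332 + (72 + 55)*1)*(15261 - 8258) = 2916 + (7332 + (72 + 55)*1)*(15261 - 8258) = 2916 + (7332 + 127*1)*7003 = 2916 + (7332 + 127)*7003 = 2916 + 7459*7003 = 2916 + 52235377 = 52238293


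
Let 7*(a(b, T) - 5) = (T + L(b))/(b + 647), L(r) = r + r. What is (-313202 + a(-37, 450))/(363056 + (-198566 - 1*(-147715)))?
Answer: -668675407/666557675 ≈ -1.0032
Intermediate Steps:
L(r) = 2*r
a(b, T) = 5 + (T + 2*b)/(7*(647 + b)) (a(b, T) = 5 + ((T + 2*b)/(b + 647))/7 = 5 + ((T + 2*b)/(647 + b))/7 = 5 + (T + 2*b)/(7*(647 + b)))
(-313202 + a(-37, 450))/(363056 + (-198566 - 1*(-147715))) = (-313202 + (22645 + 450 + 37*(-37))/(7*(647 - 37)))/(363056 + (-198566 - 1*(-147715))) = (-313202 + (⅐)*(22645 + 450 - 1369)/610)/(363056 + (-198566 + 147715)) = (-313202 + (⅐)*(1/610)*21726)/(363056 - 50851) = (-313202 + 10863/2135)/312205 = -668675407/2135*1/312205 = -668675407/666557675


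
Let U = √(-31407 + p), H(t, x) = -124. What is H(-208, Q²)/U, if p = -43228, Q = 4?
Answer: 124*I*√74635/74635 ≈ 0.45389*I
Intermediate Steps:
U = I*√74635 (U = √(-31407 - 43228) = √(-74635) = I*√74635 ≈ 273.19*I)
H(-208, Q²)/U = -124*(-I*√74635/74635) = -(-124)*I*√74635/74635 = 124*I*√74635/74635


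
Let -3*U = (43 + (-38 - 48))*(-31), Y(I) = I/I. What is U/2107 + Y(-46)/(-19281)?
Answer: -199286/944769 ≈ -0.21094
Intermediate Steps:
Y(I) = 1
U = -1333/3 (U = -(43 + (-38 - 48))*(-31)/3 = -(43 - 86)*(-31)/3 = -(-43)*(-31)/3 = -⅓*1333 = -1333/3 ≈ -444.33)
U/2107 + Y(-46)/(-19281) = -1333/3/2107 + 1/(-19281) = -1333/3*1/2107 + 1*(-1/19281) = -31/147 - 1/19281 = -199286/944769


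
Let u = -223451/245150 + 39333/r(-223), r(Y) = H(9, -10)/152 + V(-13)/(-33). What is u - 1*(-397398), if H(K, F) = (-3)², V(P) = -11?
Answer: 21835492565771/43881850 ≈ 4.9760e+5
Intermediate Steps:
H(K, F) = 9
r(Y) = 179/456 (r(Y) = 9/152 - 11/(-33) = 9*(1/152) - 11*(-1/33) = 9/152 + ⅓ = 179/456)
u = 4396933139471/43881850 (u = -223451/245150 + 39333/(179/456) = -223451*1/245150 + 39333*(456/179) = -223451/245150 + 17935848/179 = 4396933139471/43881850 ≈ 1.0020e+5)
u - 1*(-397398) = 4396933139471/43881850 - 1*(-397398) = 4396933139471/43881850 + 397398 = 21835492565771/43881850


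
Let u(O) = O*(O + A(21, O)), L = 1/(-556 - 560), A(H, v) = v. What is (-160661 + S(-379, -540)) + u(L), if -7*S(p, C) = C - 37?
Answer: -699977408393/4359096 ≈ -1.6058e+5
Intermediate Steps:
S(p, C) = 37/7 - C/7 (S(p, C) = -(C - 37)/7 = -(-37 + C)/7 = 37/7 - C/7)
L = -1/1116 (L = 1/(-1116) = -1/1116 ≈ -0.00089606)
u(O) = 2*O² (u(O) = O*(O + O) = O*(2*O) = 2*O²)
(-160661 + S(-379, -540)) + u(L) = (-160661 + (37/7 - ⅐*(-540))) + 2*(-1/1116)² = (-160661 + (37/7 + 540/7)) + 2*(1/1245456) = (-160661 + 577/7) + 1/622728 = -1124050/7 + 1/622728 = -699977408393/4359096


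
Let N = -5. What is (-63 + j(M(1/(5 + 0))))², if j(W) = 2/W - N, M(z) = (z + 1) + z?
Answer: 156816/49 ≈ 3200.3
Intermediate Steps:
M(z) = 1 + 2*z (M(z) = (1 + z) + z = 1 + 2*z)
j(W) = 5 + 2/W (j(W) = 2/W - 1*(-5) = 2/W + 5 = 5 + 2/W)
(-63 + j(M(1/(5 + 0))))² = (-63 + (5 + 2/(1 + 2/(5 + 0))))² = (-63 + (5 + 2/(1 + 2/5)))² = (-63 + (5 + 2/(1 + 2*(⅕))))² = (-63 + (5 + 2/(1 + ⅖)))² = (-63 + (5 + 2/(7/5)))² = (-63 + (5 + 2*(5/7)))² = (-63 + (5 + 10/7))² = (-63 + 45/7)² = (-396/7)² = 156816/49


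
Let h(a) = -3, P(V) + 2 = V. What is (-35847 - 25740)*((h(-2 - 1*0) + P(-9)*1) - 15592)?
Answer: 961126722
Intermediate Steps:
P(V) = -2 + V
(-35847 - 25740)*((h(-2 - 1*0) + P(-9)*1) - 15592) = (-35847 - 25740)*((-3 + (-2 - 9)*1) - 15592) = -61587*((-3 - 11*1) - 15592) = -61587*((-3 - 11) - 15592) = -61587*(-14 - 15592) = -61587*(-15606) = 961126722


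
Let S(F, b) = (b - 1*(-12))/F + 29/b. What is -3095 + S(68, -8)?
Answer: -421405/136 ≈ -3098.6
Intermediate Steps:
S(F, b) = 29/b + (12 + b)/F (S(F, b) = (b + 12)/F + 29/b = (12 + b)/F + 29/b = 29/b + (12 + b)/F)
-3095 + S(68, -8) = -3095 + (12/68 + 29/(-8) - 8/68) = -3095 + (12*(1/68) + 29*(-⅛) - 8*1/68) = -3095 + (3/17 - 29/8 - 2/17) = -3095 - 485/136 = -421405/136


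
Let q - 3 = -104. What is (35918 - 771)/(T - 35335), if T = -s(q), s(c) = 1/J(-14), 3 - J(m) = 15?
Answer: -421764/424019 ≈ -0.99468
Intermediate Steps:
q = -101 (q = 3 - 104 = -101)
J(m) = -12 (J(m) = 3 - 1*15 = 3 - 15 = -12)
s(c) = -1/12 (s(c) = 1/(-12) = -1/12)
T = 1/12 (T = -1*(-1/12) = 1/12 ≈ 0.083333)
(35918 - 771)/(T - 35335) = (35918 - 771)/(1/12 - 35335) = 35147/(-424019/12) = 35147*(-12/424019) = -421764/424019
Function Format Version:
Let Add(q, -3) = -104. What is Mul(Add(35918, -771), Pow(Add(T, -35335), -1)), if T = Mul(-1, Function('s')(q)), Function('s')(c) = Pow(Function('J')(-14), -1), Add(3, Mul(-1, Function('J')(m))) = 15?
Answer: Rational(-421764, 424019) ≈ -0.99468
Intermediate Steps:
q = -101 (q = Add(3, -104) = -101)
Function('J')(m) = -12 (Function('J')(m) = Add(3, Mul(-1, 15)) = Add(3, -15) = -12)
Function('s')(c) = Rational(-1, 12) (Function('s')(c) = Pow(-12, -1) = Rational(-1, 12))
T = Rational(1, 12) (T = Mul(-1, Rational(-1, 12)) = Rational(1, 12) ≈ 0.083333)
Mul(Add(35918, -771), Pow(Add(T, -35335), -1)) = Mul(Add(35918, -771), Pow(Add(Rational(1, 12), -35335), -1)) = Mul(35147, Pow(Rational(-424019, 12), -1)) = Mul(35147, Rational(-12, 424019)) = Rational(-421764, 424019)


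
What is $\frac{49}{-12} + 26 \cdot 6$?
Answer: $\frac{1823}{12} \approx 151.92$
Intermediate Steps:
$\frac{49}{-12} + 26 \cdot 6 = 49 \left(- \frac{1}{12}\right) + 156 = - \frac{49}{12} + 156 = \frac{1823}{12}$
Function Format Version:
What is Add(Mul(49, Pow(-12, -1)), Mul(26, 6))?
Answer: Rational(1823, 12) ≈ 151.92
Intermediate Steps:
Add(Mul(49, Pow(-12, -1)), Mul(26, 6)) = Add(Mul(49, Rational(-1, 12)), 156) = Add(Rational(-49, 12), 156) = Rational(1823, 12)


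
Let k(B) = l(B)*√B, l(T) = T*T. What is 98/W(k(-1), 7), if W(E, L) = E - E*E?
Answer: 49 - 49*I ≈ 49.0 - 49.0*I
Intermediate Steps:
l(T) = T²
k(B) = B^(5/2) (k(B) = B²*√B = B^(5/2))
W(E, L) = E - E²
98/W(k(-1), 7) = 98/(((-1)^(5/2)*(1 - (-1)^(5/2)))) = 98/((I*(1 - I))) = 98*(-I*(1 + I)/2) = -49*I*(1 + I)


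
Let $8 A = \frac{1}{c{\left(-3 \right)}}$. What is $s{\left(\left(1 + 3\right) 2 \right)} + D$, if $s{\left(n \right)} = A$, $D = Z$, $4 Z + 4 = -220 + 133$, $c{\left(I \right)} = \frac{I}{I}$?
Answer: $- \frac{181}{8} \approx -22.625$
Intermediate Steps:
$c{\left(I \right)} = 1$
$Z = - \frac{91}{4}$ ($Z = -1 + \frac{-220 + 133}{4} = -1 + \frac{1}{4} \left(-87\right) = -1 - \frac{87}{4} = - \frac{91}{4} \approx -22.75$)
$D = - \frac{91}{4} \approx -22.75$
$A = \frac{1}{8}$ ($A = \frac{1}{8 \cdot 1} = \frac{1}{8} \cdot 1 = \frac{1}{8} \approx 0.125$)
$s{\left(n \right)} = \frac{1}{8}$
$s{\left(\left(1 + 3\right) 2 \right)} + D = \frac{1}{8} - \frac{91}{4} = - \frac{181}{8}$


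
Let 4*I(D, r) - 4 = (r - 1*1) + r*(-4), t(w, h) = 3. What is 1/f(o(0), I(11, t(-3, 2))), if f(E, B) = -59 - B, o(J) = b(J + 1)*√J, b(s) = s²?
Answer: -2/115 ≈ -0.017391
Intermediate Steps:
I(D, r) = ¾ - 3*r/4 (I(D, r) = 1 + ((r - 1*1) + r*(-4))/4 = 1 + ((r - 1) - 4*r)/4 = 1 + ((-1 + r) - 4*r)/4 = 1 + (-1 - 3*r)/4 = 1 + (-¼ - 3*r/4) = ¾ - 3*r/4)
o(J) = √J*(1 + J)² (o(J) = (J + 1)²*√J = (1 + J)²*√J = √J*(1 + J)²)
1/f(o(0), I(11, t(-3, 2))) = 1/(-59 - (¾ - ¾*3)) = 1/(-59 - (¾ - 9/4)) = 1/(-59 - 1*(-3/2)) = 1/(-59 + 3/2) = 1/(-115/2) = -2/115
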